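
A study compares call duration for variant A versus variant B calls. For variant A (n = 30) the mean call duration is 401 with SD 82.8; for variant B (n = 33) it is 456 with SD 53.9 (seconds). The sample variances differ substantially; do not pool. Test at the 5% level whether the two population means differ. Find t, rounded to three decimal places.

Let group 1 = variant A, group 2 = variant B. H0: μ_1 = μ_2; H1: μ_1 ≠ μ_2 (Welch's two-sample t-test, two-sided).
t = (x̄_1 − x̄_2)/√(s_1²/n_1 + s_2²/n_2) = (401 − 456)/√(82.8²/30 + 53.9²/33) = -3.091
Welch–Satterthwaite df ≈ 49.05
Two-sided p-value ≈ 0.0033
Since p ≈ 0.0033 < α = 0.05, reject H0; the data support H1.

-3.091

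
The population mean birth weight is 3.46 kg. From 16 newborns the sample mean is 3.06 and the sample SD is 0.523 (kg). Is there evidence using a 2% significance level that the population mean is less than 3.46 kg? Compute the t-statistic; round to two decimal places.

H0: μ = 3.46; H1: μ < 3.46 (one-sample t-test, left-tailed).
t = (x̄ − μ₀)/(s/√n) = (3.06 − 3.46)/(0.523/√16) = -3.06
df = n − 1 = 15
p-value = P(T ≤ -3.06) ≈ 0.0040
Since p ≈ 0.0040 < α = 0.02, reject H0; the data support H1.

-3.06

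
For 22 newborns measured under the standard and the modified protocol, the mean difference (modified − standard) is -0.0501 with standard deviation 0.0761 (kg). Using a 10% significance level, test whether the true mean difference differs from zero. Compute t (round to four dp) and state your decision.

t = -3.0879; reject H0

H0: μ_d = 0; H1: μ_d ≠ 0 (paired t-test on the differences, two-sided).
t = d̄/(s_d/√n) = -0.0501/(0.0761/√22) = -3.0879
df = n − 1 = 21
Two-sided p-value ≈ 0.0056
Since p ≈ 0.0056 < α = 0.1, reject H0; the evidence is statistically significant.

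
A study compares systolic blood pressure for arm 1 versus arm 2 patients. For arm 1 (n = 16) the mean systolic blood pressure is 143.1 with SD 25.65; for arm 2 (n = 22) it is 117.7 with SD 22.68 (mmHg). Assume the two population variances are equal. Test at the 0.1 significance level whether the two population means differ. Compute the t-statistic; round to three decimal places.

3.226

Let group 1 = arm 1, group 2 = arm 2. H0: μ_1 = μ_2; H1: μ_1 ≠ μ_2 (two-sample pooled-variance t-test, two-sided).
s_p² = [(16−1)·25.65² + (22−1)·22.68²]/(16+22−2) = 574.191
t = (143.1 − 117.7)/√[574.191·(1/16 + 1/22)] = 3.226
df = n₁ + n₂ − 2 = 36
Two-sided p-value ≈ 0.003
Since p ≈ 0.003 < α = 0.1, reject H0; the evidence is statistically significant.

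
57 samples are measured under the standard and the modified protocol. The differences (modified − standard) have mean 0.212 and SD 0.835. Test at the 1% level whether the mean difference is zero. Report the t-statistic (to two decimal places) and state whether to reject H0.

H0: μ_d = 0; H1: μ_d ≠ 0 (paired t-test on the differences, two-sided).
t = d̄/(s_d/√n) = 0.212/(0.835/√57) = 1.92
df = n − 1 = 56
Two-sided p-value ≈ 0.060
Since p ≈ 0.060 > α = 0.01, fail to reject H0; the evidence is not statistically significant.

t = 1.92; fail to reject H0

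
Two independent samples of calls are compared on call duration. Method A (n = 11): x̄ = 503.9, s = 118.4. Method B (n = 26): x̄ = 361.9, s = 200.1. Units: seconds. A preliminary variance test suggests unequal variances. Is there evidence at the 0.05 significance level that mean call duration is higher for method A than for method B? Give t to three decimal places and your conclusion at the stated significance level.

t = 2.677; reject H0

Let group 1 = method A, group 2 = method B. H0: μ_1 = μ_2; H1: μ_1 > μ_2 (Welch's two-sample t-test, right-tailed).
t = (x̄_1 − x̄_2)/√(s_1²/n_1 + s_2²/n_2) = (503.9 − 361.9)/√(118.4²/11 + 200.1²/26) = 2.677
Welch–Satterthwaite df ≈ 30.79
p-value = P(T ≥ 2.677) ≈ 0.0059
Since p ≈ 0.0059 < α = 0.05, reject H0; the evidence is statistically significant.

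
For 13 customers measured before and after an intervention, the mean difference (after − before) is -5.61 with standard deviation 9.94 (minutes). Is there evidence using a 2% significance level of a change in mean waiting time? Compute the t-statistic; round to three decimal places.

-2.035

H0: μ_d = 0; H1: μ_d ≠ 0 (paired t-test on the differences, two-sided).
t = d̄/(s_d/√n) = -5.61/(9.94/√13) = -2.035
df = n − 1 = 12
Two-sided p-value ≈ 0.0646
Since p ≈ 0.0646 > α = 0.02, fail to reject H0; the data do not provide sufficient evidence against H0.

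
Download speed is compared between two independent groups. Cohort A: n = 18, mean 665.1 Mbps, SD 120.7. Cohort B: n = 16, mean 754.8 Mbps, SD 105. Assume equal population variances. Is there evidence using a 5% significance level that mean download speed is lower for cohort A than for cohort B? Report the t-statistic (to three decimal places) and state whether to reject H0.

Let group 1 = cohort A, group 2 = cohort B. H0: μ_1 = μ_2; H1: μ_1 < μ_2 (two-sample pooled-variance t-test, left-tailed).
s_p² = [(18−1)·120.7² + (16−1)·105²]/(18+16−2) = 12907.5
t = (665.1 − 754.8)/√[12907.5·(1/18 + 1/16)] = -2.298
df = n₁ + n₂ − 2 = 32
p-value = P(T ≤ -2.298) ≈ 0.0141
Since p ≈ 0.0141 < α = 0.05, reject H0; the data support H1.

t = -2.298; reject H0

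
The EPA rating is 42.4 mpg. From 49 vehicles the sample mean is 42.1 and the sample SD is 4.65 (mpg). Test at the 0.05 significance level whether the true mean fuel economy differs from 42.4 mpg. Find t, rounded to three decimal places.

-0.452

H0: μ = 42.4; H1: μ ≠ 42.4 (one-sample t-test, two-sided).
t = (x̄ − μ₀)/(s/√n) = (42.1 − 42.4)/(4.65/√49) = -0.452
df = n − 1 = 48
Two-sided p-value ≈ 0.6536
Since p ≈ 0.6536 > α = 0.05, fail to reject H0; the data do not provide sufficient evidence against H0.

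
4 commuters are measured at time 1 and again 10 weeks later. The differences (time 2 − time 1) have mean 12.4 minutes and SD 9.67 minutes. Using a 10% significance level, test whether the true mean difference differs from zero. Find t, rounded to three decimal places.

H0: μ_d = 0; H1: μ_d ≠ 0 (paired t-test on the differences, two-sided).
t = d̄/(s_d/√n) = 12.4/(9.67/√4) = 2.565
df = n − 1 = 3
Two-sided p-value ≈ 0.083
Since p ≈ 0.083 < α = 0.1, reject H0; the data support H1.

2.565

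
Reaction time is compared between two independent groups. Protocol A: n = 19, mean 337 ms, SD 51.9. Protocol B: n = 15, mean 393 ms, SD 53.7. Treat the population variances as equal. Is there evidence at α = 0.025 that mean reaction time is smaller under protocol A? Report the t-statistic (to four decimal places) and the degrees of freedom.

t = -3.0768, df = 32

Let group 1 = protocol A, group 2 = protocol B. H0: μ_1 = μ_2; H1: μ_1 < μ_2 (two-sample pooled-variance t-test, left-tailed).
s_p² = [(19−1)·51.9² + (15−1)·53.7²]/(19+15−2) = 2776.77
t = (337 − 393)/√[2776.77·(1/19 + 1/15)] = -3.0768
df = n₁ + n₂ − 2 = 32
p-value = P(T ≤ -3.0768) ≈ 0.0021
Since p ≈ 0.0021 < α = 0.025, reject H0; the evidence is statistically significant.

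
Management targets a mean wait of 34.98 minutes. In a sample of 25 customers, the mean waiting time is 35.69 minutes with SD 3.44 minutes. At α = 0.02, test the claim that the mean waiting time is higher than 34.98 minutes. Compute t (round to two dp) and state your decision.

t = 1.03; fail to reject H0

H0: μ = 34.98; H1: μ > 34.98 (one-sample t-test, right-tailed).
t = (x̄ − μ₀)/(s/√n) = (35.69 − 34.98)/(3.44/√25) = 1.03
df = n − 1 = 24
p-value = P(T ≥ 1.03) ≈ 0.156
Since p ≈ 0.156 > α = 0.02, fail to reject H0; the evidence is not statistically significant.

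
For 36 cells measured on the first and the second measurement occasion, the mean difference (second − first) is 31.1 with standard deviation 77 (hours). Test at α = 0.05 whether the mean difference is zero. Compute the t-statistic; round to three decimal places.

2.423

H0: μ_d = 0; H1: μ_d ≠ 0 (paired t-test on the differences, two-sided).
t = d̄/(s_d/√n) = 31.1/(77/√36) = 2.423
df = n − 1 = 35
Two-sided p-value ≈ 0.021
Since p ≈ 0.021 < α = 0.05, reject H0; the data support H1.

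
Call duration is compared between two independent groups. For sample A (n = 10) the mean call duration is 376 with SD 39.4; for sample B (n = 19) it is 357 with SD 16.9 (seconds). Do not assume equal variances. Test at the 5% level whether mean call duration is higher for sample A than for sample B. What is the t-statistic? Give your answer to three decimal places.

1.456

Let group 1 = sample A, group 2 = sample B. H0: μ_1 = μ_2; H1: μ_1 > μ_2 (Welch's two-sample t-test, right-tailed).
t = (x̄_1 − x̄_2)/√(s_1²/n_1 + s_2²/n_2) = (376 − 357)/√(39.4²/10 + 16.9²/19) = 1.456
Welch–Satterthwaite df ≈ 10.78
p-value = P(T ≥ 1.456) ≈ 0.087
Since p ≈ 0.087 > α = 0.05, fail to reject H0; the data do not provide sufficient evidence against H0.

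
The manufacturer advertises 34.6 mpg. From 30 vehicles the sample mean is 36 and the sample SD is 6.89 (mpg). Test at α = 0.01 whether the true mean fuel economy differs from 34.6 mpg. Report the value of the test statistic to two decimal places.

1.11

H0: μ = 34.6; H1: μ ≠ 34.6 (one-sample t-test, two-sided).
t = (x̄ − μ₀)/(s/√n) = (36 − 34.6)/(6.89/√30) = 1.11
df = n − 1 = 29
Two-sided p-value ≈ 0.275
Since p ≈ 0.275 > α = 0.01, fail to reject H0; the data do not provide sufficient evidence against H0.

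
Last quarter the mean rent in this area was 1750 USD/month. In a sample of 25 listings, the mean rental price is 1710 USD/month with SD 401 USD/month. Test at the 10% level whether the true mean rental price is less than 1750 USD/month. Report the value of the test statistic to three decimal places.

-0.499

H0: μ = 1750; H1: μ < 1750 (one-sample t-test, left-tailed).
t = (x̄ − μ₀)/(s/√n) = (1710 − 1750)/(401/√25) = -0.499
df = n − 1 = 24
p-value = P(T ≤ -0.499) ≈ 0.3112
Since p ≈ 0.3112 > α = 0.1, fail to reject H0; the evidence is not statistically significant.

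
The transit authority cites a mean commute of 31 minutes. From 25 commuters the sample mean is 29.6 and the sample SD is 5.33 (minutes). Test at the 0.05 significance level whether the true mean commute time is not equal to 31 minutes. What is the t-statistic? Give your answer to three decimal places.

H0: μ = 31; H1: μ ≠ 31 (one-sample t-test, two-sided).
t = (x̄ − μ₀)/(s/√n) = (29.6 − 31)/(5.33/√25) = -1.313
df = n − 1 = 24
Two-sided p-value ≈ 0.2015
Since p ≈ 0.2015 > α = 0.05, fail to reject H0; the data do not provide sufficient evidence against H0.

-1.313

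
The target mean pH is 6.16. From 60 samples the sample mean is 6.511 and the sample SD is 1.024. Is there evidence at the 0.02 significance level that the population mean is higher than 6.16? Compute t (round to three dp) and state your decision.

t = 2.655; reject H0

H0: μ = 6.16; H1: μ > 6.16 (one-sample t-test, right-tailed).
t = (x̄ − μ₀)/(s/√n) = (6.511 − 6.16)/(1.024/√60) = 2.655
df = n − 1 = 59
p-value = P(T ≥ 2.655) ≈ 0.005
Since p ≈ 0.005 < α = 0.02, reject H0; the evidence is statistically significant.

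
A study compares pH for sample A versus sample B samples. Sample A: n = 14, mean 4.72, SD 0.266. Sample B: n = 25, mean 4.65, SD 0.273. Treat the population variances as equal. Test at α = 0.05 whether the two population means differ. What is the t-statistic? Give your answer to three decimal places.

Let group 1 = sample A, group 2 = sample B. H0: μ_1 = μ_2; H1: μ_1 ≠ μ_2 (two-sample pooled-variance t-test, two-sided).
s_p² = [(14−1)·0.266² + (25−1)·0.273²]/(14+25−2) = 0.0732034
t = (4.72 − 4.65)/√[0.0732034·(1/14 + 1/25)] = 0.775
df = n₁ + n₂ − 2 = 37
Two-sided p-value ≈ 0.443
Since p ≈ 0.443 > α = 0.05, fail to reject H0; the data do not provide sufficient evidence against H0.

0.775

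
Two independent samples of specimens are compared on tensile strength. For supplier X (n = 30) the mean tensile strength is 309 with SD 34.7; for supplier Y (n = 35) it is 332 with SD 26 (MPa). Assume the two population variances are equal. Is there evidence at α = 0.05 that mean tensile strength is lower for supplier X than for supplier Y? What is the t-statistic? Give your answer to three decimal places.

-3.049

Let group 1 = supplier X, group 2 = supplier Y. H0: μ_1 = μ_2; H1: μ_1 < μ_2 (two-sample pooled-variance t-test, left-tailed).
s_p² = [(30−1)·34.7² + (35−1)·26²]/(30+35−2) = 919.089
t = (309 − 332)/√[919.089·(1/30 + 1/35)] = -3.049
df = n₁ + n₂ − 2 = 63
p-value = P(T ≤ -3.049) ≈ 0.002
Since p ≈ 0.002 < α = 0.05, reject H0; the data support H1.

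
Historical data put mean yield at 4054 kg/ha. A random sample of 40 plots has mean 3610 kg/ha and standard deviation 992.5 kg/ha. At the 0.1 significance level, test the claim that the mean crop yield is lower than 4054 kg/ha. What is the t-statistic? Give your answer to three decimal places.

-2.829

H0: μ = 4054; H1: μ < 4054 (one-sample t-test, left-tailed).
t = (x̄ − μ₀)/(s/√n) = (3610 − 4054)/(992.5/√40) = -2.829
df = n − 1 = 39
p-value = P(T ≤ -2.829) ≈ 0.0037
Since p ≈ 0.0037 < α = 0.1, reject H0; the evidence is statistically significant.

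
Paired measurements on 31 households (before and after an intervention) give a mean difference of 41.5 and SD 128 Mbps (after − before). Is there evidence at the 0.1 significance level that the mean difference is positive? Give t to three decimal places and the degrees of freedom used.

t = 1.805, df = 30

H0: μ_d = 0; H1: μ_d > 0 (paired t-test on the differences, right-tailed).
t = d̄/(s_d/√n) = 41.5/(128/√31) = 1.805
df = n − 1 = 30
p-value = P(T ≥ 1.805) ≈ 0.0405
Since p ≈ 0.0405 < α = 0.1, reject H0; the data support H1.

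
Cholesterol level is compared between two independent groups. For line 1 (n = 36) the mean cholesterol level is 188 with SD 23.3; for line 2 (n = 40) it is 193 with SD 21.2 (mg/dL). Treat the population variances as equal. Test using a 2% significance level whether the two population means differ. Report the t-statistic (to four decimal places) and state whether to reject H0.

Let group 1 = line 1, group 2 = line 2. H0: μ_1 = μ_2; H1: μ_1 ≠ μ_2 (two-sample pooled-variance t-test, two-sided).
s_p² = [(36−1)·23.3² + (40−1)·21.2²]/(36+40−2) = 493.639
t = (188 − 193)/√[493.639·(1/36 + 1/40)] = -0.9796
df = n₁ + n₂ − 2 = 74
Two-sided p-value ≈ 0.3305
Since p ≈ 0.3305 > α = 0.02, fail to reject H0; the evidence is not statistically significant.

t = -0.9796; fail to reject H0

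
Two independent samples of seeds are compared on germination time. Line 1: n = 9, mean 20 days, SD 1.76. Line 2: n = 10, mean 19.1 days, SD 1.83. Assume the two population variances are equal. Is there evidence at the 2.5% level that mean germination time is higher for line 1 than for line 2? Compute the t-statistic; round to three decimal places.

Let group 1 = line 1, group 2 = line 2. H0: μ_1 = μ_2; H1: μ_1 > μ_2 (two-sample pooled-variance t-test, right-tailed).
s_p² = [(9−1)·1.76² + (10−1)·1.83²]/(9+10−2) = 3.23064
t = (20 − 19.1)/√[3.23064·(1/9 + 1/10)] = 1.090
df = n₁ + n₂ − 2 = 17
p-value = P(T ≥ 1.090) ≈ 0.146
Since p ≈ 0.146 > α = 0.025, fail to reject H0; the evidence is not statistically significant.

1.090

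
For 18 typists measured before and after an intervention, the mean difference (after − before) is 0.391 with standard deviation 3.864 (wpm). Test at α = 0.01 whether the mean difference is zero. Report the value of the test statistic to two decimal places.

0.43

H0: μ_d = 0; H1: μ_d ≠ 0 (paired t-test on the differences, two-sided).
t = d̄/(s_d/√n) = 0.391/(3.864/√18) = 0.43
df = n − 1 = 17
Two-sided p-value ≈ 0.6731
Since p ≈ 0.6731 > α = 0.01, fail to reject H0; the evidence is not statistically significant.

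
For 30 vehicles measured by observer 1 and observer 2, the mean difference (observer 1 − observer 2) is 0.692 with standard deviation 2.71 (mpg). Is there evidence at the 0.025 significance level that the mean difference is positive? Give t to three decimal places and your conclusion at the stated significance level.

H0: μ_d = 0; H1: μ_d > 0 (paired t-test on the differences, right-tailed).
t = d̄/(s_d/√n) = 0.692/(2.71/√30) = 1.399
df = n − 1 = 29
p-value = P(T ≥ 1.399) ≈ 0.0863
Since p ≈ 0.0863 > α = 0.025, fail to reject H0; the data do not provide sufficient evidence against H0.

t = 1.399; fail to reject H0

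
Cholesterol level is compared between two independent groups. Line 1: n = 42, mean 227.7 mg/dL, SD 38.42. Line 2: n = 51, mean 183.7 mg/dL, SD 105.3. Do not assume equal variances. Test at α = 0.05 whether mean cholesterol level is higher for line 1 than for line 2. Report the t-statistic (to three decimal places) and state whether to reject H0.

Let group 1 = line 1, group 2 = line 2. H0: μ_1 = μ_2; H1: μ_1 > μ_2 (Welch's two-sample t-test, right-tailed).
t = (x̄_1 − x̄_2)/√(s_1²/n_1 + s_2²/n_2) = (227.7 − 183.7)/√(38.42²/42 + 105.3²/51) = 2.769
Welch–Satterthwaite df ≈ 65.39
p-value = P(T ≥ 2.769) ≈ 0.0037
Since p ≈ 0.0037 < α = 0.05, reject H0; the data support H1.

t = 2.769; reject H0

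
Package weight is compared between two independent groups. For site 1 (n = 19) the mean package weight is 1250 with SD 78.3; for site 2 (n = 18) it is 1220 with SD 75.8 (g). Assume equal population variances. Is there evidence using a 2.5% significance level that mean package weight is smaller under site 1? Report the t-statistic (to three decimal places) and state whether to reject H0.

Let group 1 = site 1, group 2 = site 2. H0: μ_1 = μ_2; H1: μ_1 < μ_2 (two-sample pooled-variance t-test, left-tailed).
s_p² = [(19−1)·78.3² + (18−1)·75.8²]/(19+18−2) = 5943.77
t = (1250 − 1220)/√[5943.77·(1/19 + 1/18)] = 1.183
df = n₁ + n₂ − 2 = 35
p-value = P(T ≤ 1.183) ≈ 0.8776
Since p ≈ 0.8776 > α = 0.025, fail to reject H0; the evidence is not statistically significant.

t = 1.183; fail to reject H0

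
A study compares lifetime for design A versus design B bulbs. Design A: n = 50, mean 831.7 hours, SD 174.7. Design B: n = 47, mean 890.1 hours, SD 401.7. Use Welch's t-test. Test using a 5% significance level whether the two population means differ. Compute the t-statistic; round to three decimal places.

-0.918

Let group 1 = design A, group 2 = design B. H0: μ_1 = μ_2; H1: μ_1 ≠ μ_2 (Welch's two-sample t-test, two-sided).
t = (x̄_1 − x̄_2)/√(s_1²/n_1 + s_2²/n_2) = (831.7 − 890.1)/√(174.7²/50 + 401.7²/47) = -0.918
Welch–Satterthwaite df ≈ 61.97
Two-sided p-value ≈ 0.362
Since p ≈ 0.362 > α = 0.05, fail to reject H0; the evidence is not statistically significant.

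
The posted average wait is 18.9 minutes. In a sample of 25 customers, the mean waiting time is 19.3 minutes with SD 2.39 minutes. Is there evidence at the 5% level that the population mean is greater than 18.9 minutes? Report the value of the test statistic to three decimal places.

0.837

H0: μ = 18.9; H1: μ > 18.9 (one-sample t-test, right-tailed).
t = (x̄ − μ₀)/(s/√n) = (19.3 − 18.9)/(2.39/√25) = 0.837
df = n − 1 = 24
p-value = P(T ≥ 0.837) ≈ 0.205
Since p ≈ 0.205 > α = 0.05, fail to reject H0; the data do not provide sufficient evidence against H0.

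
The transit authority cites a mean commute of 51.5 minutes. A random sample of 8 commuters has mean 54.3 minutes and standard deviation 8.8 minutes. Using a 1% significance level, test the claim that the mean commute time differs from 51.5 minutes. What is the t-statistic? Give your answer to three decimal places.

0.900

H0: μ = 51.5; H1: μ ≠ 51.5 (one-sample t-test, two-sided).
t = (x̄ − μ₀)/(s/√n) = (54.3 − 51.5)/(8.8/√8) = 0.900
df = n − 1 = 7
Two-sided p-value ≈ 0.398
Since p ≈ 0.398 > α = 0.01, fail to reject H0; the evidence is not statistically significant.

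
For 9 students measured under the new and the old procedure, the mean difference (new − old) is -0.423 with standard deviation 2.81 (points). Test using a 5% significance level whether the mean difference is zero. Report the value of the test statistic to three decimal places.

H0: μ_d = 0; H1: μ_d ≠ 0 (paired t-test on the differences, two-sided).
t = d̄/(s_d/√n) = -0.423/(2.81/√9) = -0.452
df = n − 1 = 8
Two-sided p-value ≈ 0.6635
Since p ≈ 0.6635 > α = 0.05, fail to reject H0; the data do not provide sufficient evidence against H0.

-0.452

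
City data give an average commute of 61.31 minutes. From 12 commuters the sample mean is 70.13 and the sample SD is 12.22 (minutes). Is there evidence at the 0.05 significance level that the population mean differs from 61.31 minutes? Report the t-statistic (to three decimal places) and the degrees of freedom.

t = 2.500, df = 11

H0: μ = 61.31; H1: μ ≠ 61.31 (one-sample t-test, two-sided).
t = (x̄ − μ₀)/(s/√n) = (70.13 − 61.31)/(12.22/√12) = 2.500
df = n − 1 = 11
Two-sided p-value ≈ 0.029
Since p ≈ 0.029 < α = 0.05, reject H0; the evidence is statistically significant.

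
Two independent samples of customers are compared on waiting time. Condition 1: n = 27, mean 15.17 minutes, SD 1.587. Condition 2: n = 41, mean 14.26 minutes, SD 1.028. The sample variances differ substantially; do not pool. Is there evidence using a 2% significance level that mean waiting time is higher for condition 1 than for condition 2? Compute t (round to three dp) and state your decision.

t = 2.637; reject H0

Let group 1 = condition 1, group 2 = condition 2. H0: μ_1 = μ_2; H1: μ_1 > μ_2 (Welch's two-sample t-test, right-tailed).
t = (x̄_1 − x̄_2)/√(s_1²/n_1 + s_2²/n_2) = (15.17 − 14.26)/√(1.587²/27 + 1.028²/41) = 2.637
Welch–Satterthwaite df ≈ 40.35
p-value = P(T ≥ 2.637) ≈ 0.0059
Since p ≈ 0.0059 < α = 0.02, reject H0; the evidence is statistically significant.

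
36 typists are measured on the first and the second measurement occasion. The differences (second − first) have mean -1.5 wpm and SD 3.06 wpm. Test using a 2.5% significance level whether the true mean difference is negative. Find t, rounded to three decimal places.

H0: μ_d = 0; H1: μ_d < 0 (paired t-test on the differences, left-tailed).
t = d̄/(s_d/√n) = -1.5/(3.06/√36) = -2.941
df = n − 1 = 35
p-value = P(T ≤ -2.941) ≈ 0.003
Since p ≈ 0.003 < α = 0.025, reject H0; the evidence is statistically significant.

-2.941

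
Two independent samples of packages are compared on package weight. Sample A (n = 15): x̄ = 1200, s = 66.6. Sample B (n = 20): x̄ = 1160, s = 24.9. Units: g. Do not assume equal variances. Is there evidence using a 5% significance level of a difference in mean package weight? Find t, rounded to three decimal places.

2.213

Let group 1 = sample A, group 2 = sample B. H0: μ_1 = μ_2; H1: μ_1 ≠ μ_2 (Welch's two-sample t-test, two-sided).
t = (x̄_1 − x̄_2)/√(s_1²/n_1 + s_2²/n_2) = (1200 − 1160)/√(66.6²/15 + 24.9²/20) = 2.213
Welch–Satterthwaite df ≈ 16.95
Two-sided p-value ≈ 0.0409
Since p ≈ 0.0409 < α = 0.05, reject H0; the data support H1.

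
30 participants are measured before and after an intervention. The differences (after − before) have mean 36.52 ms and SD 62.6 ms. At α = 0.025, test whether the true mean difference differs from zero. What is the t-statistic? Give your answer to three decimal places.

3.195

H0: μ_d = 0; H1: μ_d ≠ 0 (paired t-test on the differences, two-sided).
t = d̄/(s_d/√n) = 36.52/(62.6/√30) = 3.195
df = n − 1 = 29
Two-sided p-value ≈ 0.003
Since p ≈ 0.003 < α = 0.025, reject H0; the evidence is statistically significant.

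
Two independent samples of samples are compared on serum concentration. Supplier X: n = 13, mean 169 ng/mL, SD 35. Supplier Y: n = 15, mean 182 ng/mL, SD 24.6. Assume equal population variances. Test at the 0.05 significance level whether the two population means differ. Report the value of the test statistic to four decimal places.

Let group 1 = supplier X, group 2 = supplier Y. H0: μ_1 = μ_2; H1: μ_1 ≠ μ_2 (two-sample pooled-variance t-test, two-sided).
s_p² = [(13−1)·35² + (15−1)·24.6²]/(13+15−2) = 891.24
t = (169 − 182)/√[891.24·(1/13 + 1/15)] = -1.1492
df = n₁ + n₂ − 2 = 26
Two-sided p-value ≈ 0.2609
Since p ≈ 0.2609 > α = 0.05, fail to reject H0; the evidence is not statistically significant.

-1.1492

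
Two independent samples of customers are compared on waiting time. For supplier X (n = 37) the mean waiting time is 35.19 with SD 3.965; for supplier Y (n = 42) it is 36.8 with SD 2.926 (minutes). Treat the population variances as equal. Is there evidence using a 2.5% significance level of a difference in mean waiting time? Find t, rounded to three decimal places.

Let group 1 = supplier X, group 2 = supplier Y. H0: μ_1 = μ_2; H1: μ_1 ≠ μ_2 (two-sample pooled-variance t-test, two-sided).
s_p² = [(37−1)·3.965² + (42−1)·2.926²]/(37+42−2) = 11.9089
t = (35.19 − 36.8)/√[11.9089·(1/37 + 1/42)] = -2.069
df = n₁ + n₂ − 2 = 77
Two-sided p-value ≈ 0.0419
Since p ≈ 0.0419 > α = 0.025, fail to reject H0; the data do not provide sufficient evidence against H0.

-2.069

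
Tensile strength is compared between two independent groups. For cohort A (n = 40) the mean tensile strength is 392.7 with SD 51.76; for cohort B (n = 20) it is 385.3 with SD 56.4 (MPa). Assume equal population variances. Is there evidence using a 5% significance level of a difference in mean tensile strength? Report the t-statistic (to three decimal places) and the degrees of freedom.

t = 0.507, df = 58

Let group 1 = cohort A, group 2 = cohort B. H0: μ_1 = μ_2; H1: μ_1 ≠ μ_2 (two-sample pooled-variance t-test, two-sided).
s_p² = [(40−1)·51.76² + (20−1)·56.4²]/(40+20−2) = 2843.5
t = (392.7 − 385.3)/√[2843.5·(1/40 + 1/20)] = 0.507
df = n₁ + n₂ − 2 = 58
Two-sided p-value ≈ 0.614
Since p ≈ 0.614 > α = 0.05, fail to reject H0; the data do not provide sufficient evidence against H0.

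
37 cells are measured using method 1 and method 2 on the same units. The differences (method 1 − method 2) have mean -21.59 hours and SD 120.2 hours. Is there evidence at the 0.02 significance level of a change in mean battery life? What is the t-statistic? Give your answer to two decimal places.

H0: μ_d = 0; H1: μ_d ≠ 0 (paired t-test on the differences, two-sided).
t = d̄/(s_d/√n) = -21.59/(120.2/√37) = -1.09
df = n − 1 = 36
Two-sided p-value ≈ 0.282
Since p ≈ 0.282 > α = 0.02, fail to reject H0; the data do not provide sufficient evidence against H0.

-1.09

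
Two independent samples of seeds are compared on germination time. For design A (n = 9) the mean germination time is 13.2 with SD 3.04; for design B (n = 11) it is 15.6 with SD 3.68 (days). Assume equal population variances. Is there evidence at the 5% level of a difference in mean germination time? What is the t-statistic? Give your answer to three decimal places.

-1.566

Let group 1 = design A, group 2 = design B. H0: μ_1 = μ_2; H1: μ_1 ≠ μ_2 (two-sample pooled-variance t-test, two-sided).
s_p² = [(9−1)·3.04² + (11−1)·3.68²]/(9+11−2) = 11.6309
t = (13.2 − 15.6)/√[11.6309·(1/9 + 1/11)] = -1.566
df = n₁ + n₂ − 2 = 18
Two-sided p-value ≈ 0.135
Since p ≈ 0.135 > α = 0.05, fail to reject H0; the data do not provide sufficient evidence against H0.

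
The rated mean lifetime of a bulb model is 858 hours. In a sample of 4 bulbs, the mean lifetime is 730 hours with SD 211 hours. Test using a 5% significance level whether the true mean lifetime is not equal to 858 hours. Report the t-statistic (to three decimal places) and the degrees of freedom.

t = -1.213, df = 3

H0: μ = 858; H1: μ ≠ 858 (one-sample t-test, two-sided).
t = (x̄ − μ₀)/(s/√n) = (730 − 858)/(211/√4) = -1.213
df = n − 1 = 3
Two-sided p-value ≈ 0.312
Since p ≈ 0.312 > α = 0.05, fail to reject H0; the data do not provide sufficient evidence against H0.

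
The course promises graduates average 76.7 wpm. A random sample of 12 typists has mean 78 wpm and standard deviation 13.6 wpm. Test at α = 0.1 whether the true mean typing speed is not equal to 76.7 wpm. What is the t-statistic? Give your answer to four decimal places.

0.3311

H0: μ = 76.7; H1: μ ≠ 76.7 (one-sample t-test, two-sided).
t = (x̄ − μ₀)/(s/√n) = (78 − 76.7)/(13.6/√12) = 0.3311
df = n − 1 = 11
Two-sided p-value ≈ 0.7468
Since p ≈ 0.7468 > α = 0.1, fail to reject H0; the data do not provide sufficient evidence against H0.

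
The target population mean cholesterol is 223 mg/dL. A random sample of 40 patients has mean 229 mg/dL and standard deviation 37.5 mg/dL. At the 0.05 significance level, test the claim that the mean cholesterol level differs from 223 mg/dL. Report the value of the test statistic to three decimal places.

1.012

H0: μ = 223; H1: μ ≠ 223 (one-sample t-test, two-sided).
t = (x̄ − μ₀)/(s/√n) = (229 − 223)/(37.5/√40) = 1.012
df = n − 1 = 39
Two-sided p-value ≈ 0.3178
Since p ≈ 0.3178 > α = 0.05, fail to reject H0; the data do not provide sufficient evidence against H0.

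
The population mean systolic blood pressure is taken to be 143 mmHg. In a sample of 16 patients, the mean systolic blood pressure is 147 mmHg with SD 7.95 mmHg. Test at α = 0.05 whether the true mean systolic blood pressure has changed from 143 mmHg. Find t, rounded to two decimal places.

H0: μ = 143; H1: μ ≠ 143 (one-sample t-test, two-sided).
t = (x̄ − μ₀)/(s/√n) = (147 − 143)/(7.95/√16) = 2.01
df = n − 1 = 15
Two-sided p-value ≈ 0.0625
Since p ≈ 0.0625 > α = 0.05, fail to reject H0; the data do not provide sufficient evidence against H0.

2.01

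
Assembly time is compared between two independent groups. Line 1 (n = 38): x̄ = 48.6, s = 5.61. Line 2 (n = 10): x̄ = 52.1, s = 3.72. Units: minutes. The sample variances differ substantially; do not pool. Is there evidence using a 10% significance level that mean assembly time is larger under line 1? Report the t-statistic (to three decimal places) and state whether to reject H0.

Let group 1 = line 1, group 2 = line 2. H0: μ_1 = μ_2; H1: μ_1 > μ_2 (Welch's two-sample t-test, right-tailed).
t = (x̄_1 − x̄_2)/√(s_1²/n_1 + s_2²/n_2) = (48.6 − 52.1)/√(5.61²/38 + 3.72²/10) = -2.353
Welch–Satterthwaite df ≈ 21.15
p-value = P(T ≥ -2.353) ≈ 0.986
Since p ≈ 0.986 > α = 0.1, fail to reject H0; the data do not provide sufficient evidence against H0.

t = -2.353; fail to reject H0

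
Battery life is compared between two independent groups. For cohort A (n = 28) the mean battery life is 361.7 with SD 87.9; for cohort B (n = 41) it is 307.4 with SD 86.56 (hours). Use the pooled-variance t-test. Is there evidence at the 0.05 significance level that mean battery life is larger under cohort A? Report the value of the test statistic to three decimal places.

2.543

Let group 1 = cohort A, group 2 = cohort B. H0: μ_1 = μ_2; H1: μ_1 > μ_2 (two-sample pooled-variance t-test, right-tailed).
s_p² = [(28−1)·87.9² + (41−1)·86.56²]/(28+41−2) = 7586.84
t = (361.7 − 307.4)/√[7586.84·(1/28 + 1/41)] = 2.543
df = n₁ + n₂ − 2 = 67
p-value = P(T ≥ 2.543) ≈ 0.0067
Since p ≈ 0.0067 < α = 0.05, reject H0; the data support H1.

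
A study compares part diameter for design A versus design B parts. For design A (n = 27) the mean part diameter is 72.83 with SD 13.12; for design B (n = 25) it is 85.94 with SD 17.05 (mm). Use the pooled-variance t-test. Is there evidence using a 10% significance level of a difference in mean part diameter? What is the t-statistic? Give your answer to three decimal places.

Let group 1 = design A, group 2 = design B. H0: μ_1 = μ_2; H1: μ_1 ≠ μ_2 (two-sample pooled-variance t-test, two-sided).
s_p² = [(27−1)·13.12² + (25−1)·17.05²]/(27+25−2) = 229.047
t = (72.83 − 85.94)/√[229.047·(1/27 + 1/25)] = -3.121
df = n₁ + n₂ − 2 = 50
Two-sided p-value ≈ 0.0030
Since p ≈ 0.0030 < α = 0.1, reject H0; the evidence is statistically significant.

-3.121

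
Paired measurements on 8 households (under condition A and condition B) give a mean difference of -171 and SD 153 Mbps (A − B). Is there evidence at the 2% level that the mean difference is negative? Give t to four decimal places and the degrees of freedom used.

H0: μ_d = 0; H1: μ_d < 0 (paired t-test on the differences, left-tailed).
t = d̄/(s_d/√n) = -171/(153/√8) = -3.1612
df = n − 1 = 7
p-value = P(T ≤ -3.1612) ≈ 0.008
Since p ≈ 0.008 < α = 0.02, reject H0; the data support H1.

t = -3.1612, df = 7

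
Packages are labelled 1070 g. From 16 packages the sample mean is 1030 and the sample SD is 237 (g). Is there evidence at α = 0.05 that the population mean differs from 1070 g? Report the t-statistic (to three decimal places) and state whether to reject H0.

H0: μ = 1070; H1: μ ≠ 1070 (one-sample t-test, two-sided).
t = (x̄ − μ₀)/(s/√n) = (1030 − 1070)/(237/√16) = -0.675
df = n − 1 = 15
Two-sided p-value ≈ 0.5099
Since p ≈ 0.5099 > α = 0.05, fail to reject H0; the data do not provide sufficient evidence against H0.

t = -0.675; fail to reject H0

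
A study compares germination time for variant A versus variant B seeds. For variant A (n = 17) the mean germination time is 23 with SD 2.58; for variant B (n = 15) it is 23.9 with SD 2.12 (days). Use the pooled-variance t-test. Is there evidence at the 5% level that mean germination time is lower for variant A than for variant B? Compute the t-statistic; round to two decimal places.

-1.07

Let group 1 = variant A, group 2 = variant B. H0: μ_1 = μ_2; H1: μ_1 < μ_2 (two-sample pooled-variance t-test, left-tailed).
s_p² = [(17−1)·2.58² + (15−1)·2.12²]/(17+15−2) = 5.64747
t = (23 − 23.9)/√[5.64747·(1/17 + 1/15)] = -1.07
df = n₁ + n₂ − 2 = 30
p-value = P(T ≤ -1.07) ≈ 0.147
Since p ≈ 0.147 > α = 0.05, fail to reject H0; the data do not provide sufficient evidence against H0.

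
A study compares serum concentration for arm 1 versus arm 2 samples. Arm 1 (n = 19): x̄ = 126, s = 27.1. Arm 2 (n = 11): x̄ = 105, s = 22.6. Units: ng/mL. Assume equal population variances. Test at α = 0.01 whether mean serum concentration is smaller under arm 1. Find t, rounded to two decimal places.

Let group 1 = arm 1, group 2 = arm 2. H0: μ_1 = μ_2; H1: μ_1 < μ_2 (two-sample pooled-variance t-test, left-tailed).
s_p² = [(19−1)·27.1² + (11−1)·22.6²]/(19+11−2) = 654.535
t = (126 − 105)/√[654.535·(1/19 + 1/11)] = 2.17
df = n₁ + n₂ − 2 = 28
p-value = P(T ≤ 2.17) ≈ 0.9805
Since p ≈ 0.9805 > α = 0.01, fail to reject H0; the data do not provide sufficient evidence against H0.

2.17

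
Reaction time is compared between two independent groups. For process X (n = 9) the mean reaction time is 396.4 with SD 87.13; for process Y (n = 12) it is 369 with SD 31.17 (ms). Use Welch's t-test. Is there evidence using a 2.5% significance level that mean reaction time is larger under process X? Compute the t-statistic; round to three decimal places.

Let group 1 = process X, group 2 = process Y. H0: μ_1 = μ_2; H1: μ_1 > μ_2 (Welch's two-sample t-test, right-tailed).
t = (x̄_1 − x̄_2)/√(s_1²/n_1 + s_2²/n_2) = (396.4 − 369)/√(87.13²/9 + 31.17²/12) = 0.901
Welch–Satterthwaite df ≈ 9.55
p-value = P(T ≥ 0.901) ≈ 0.1948
Since p ≈ 0.1948 > α = 0.025, fail to reject H0; the evidence is not statistically significant.

0.901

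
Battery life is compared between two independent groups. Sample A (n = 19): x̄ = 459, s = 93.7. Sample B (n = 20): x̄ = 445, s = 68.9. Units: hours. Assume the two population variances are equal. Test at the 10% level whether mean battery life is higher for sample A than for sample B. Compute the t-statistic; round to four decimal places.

0.5335

Let group 1 = sample A, group 2 = sample B. H0: μ_1 = μ_2; H1: μ_1 > μ_2 (two-sample pooled-variance t-test, right-tailed).
s_p² = [(19−1)·93.7² + (20−1)·68.9²]/(19+20−2) = 6708.96
t = (459 − 445)/√[6708.96·(1/19 + 1/20)] = 0.5335
df = n₁ + n₂ − 2 = 37
p-value = P(T ≥ 0.5335) ≈ 0.298
Since p ≈ 0.298 > α = 0.1, fail to reject H0; the data do not provide sufficient evidence against H0.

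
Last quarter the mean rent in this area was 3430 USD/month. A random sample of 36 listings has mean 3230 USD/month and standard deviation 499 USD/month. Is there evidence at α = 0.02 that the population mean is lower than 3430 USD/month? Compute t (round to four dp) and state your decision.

H0: μ = 3430; H1: μ < 3430 (one-sample t-test, left-tailed).
t = (x̄ − μ₀)/(s/√n) = (3230 − 3430)/(499/√36) = -2.4048
df = n − 1 = 35
p-value = P(T ≤ -2.4048) ≈ 0.0108
Since p ≈ 0.0108 < α = 0.02, reject H0; the data support H1.

t = -2.4048; reject H0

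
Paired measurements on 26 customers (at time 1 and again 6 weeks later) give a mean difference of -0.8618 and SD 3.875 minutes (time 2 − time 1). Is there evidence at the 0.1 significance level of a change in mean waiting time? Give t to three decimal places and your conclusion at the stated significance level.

H0: μ_d = 0; H1: μ_d ≠ 0 (paired t-test on the differences, two-sided).
t = d̄/(s_d/√n) = -0.8618/(3.875/√26) = -1.134
df = n − 1 = 25
Two-sided p-value ≈ 0.268
Since p ≈ 0.268 > α = 0.1, fail to reject H0; the data do not provide sufficient evidence against H0.

t = -1.134; fail to reject H0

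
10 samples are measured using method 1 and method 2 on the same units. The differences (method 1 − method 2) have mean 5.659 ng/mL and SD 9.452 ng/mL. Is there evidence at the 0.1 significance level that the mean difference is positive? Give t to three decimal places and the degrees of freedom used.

H0: μ_d = 0; H1: μ_d > 0 (paired t-test on the differences, right-tailed).
t = d̄/(s_d/√n) = 5.659/(9.452/√10) = 1.893
df = n − 1 = 9
p-value = P(T ≥ 1.893) ≈ 0.045
Since p ≈ 0.045 < α = 0.1, reject H0; the evidence is statistically significant.

t = 1.893, df = 9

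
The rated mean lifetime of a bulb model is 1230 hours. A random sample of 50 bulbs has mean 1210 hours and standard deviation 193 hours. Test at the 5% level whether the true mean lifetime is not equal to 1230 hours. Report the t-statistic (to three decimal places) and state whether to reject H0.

H0: μ = 1230; H1: μ ≠ 1230 (one-sample t-test, two-sided).
t = (x̄ − μ₀)/(s/√n) = (1210 − 1230)/(193/√50) = -0.733
df = n − 1 = 49
Two-sided p-value ≈ 0.4672
Since p ≈ 0.4672 > α = 0.05, fail to reject H0; the data do not provide sufficient evidence against H0.

t = -0.733; fail to reject H0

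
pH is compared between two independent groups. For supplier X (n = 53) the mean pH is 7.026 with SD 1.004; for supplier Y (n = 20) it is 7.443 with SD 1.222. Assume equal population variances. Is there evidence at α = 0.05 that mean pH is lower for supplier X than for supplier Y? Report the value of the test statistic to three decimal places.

Let group 1 = supplier X, group 2 = supplier Y. H0: μ_1 = μ_2; H1: μ_1 < μ_2 (two-sample pooled-variance t-test, left-tailed).
s_p² = [(53−1)·1.004² + (20−1)·1.222²]/(53+20−2) = 1.13788
t = (7.026 − 7.443)/√[1.13788·(1/53 + 1/20)] = -1.490
df = n₁ + n₂ − 2 = 71
p-value = P(T ≤ -1.490) ≈ 0.070
Since p ≈ 0.070 > α = 0.05, fail to reject H0; the data do not provide sufficient evidence against H0.

-1.490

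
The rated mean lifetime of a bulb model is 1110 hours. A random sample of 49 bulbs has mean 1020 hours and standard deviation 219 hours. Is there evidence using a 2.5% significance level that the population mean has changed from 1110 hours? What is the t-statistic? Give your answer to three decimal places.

H0: μ = 1110; H1: μ ≠ 1110 (one-sample t-test, two-sided).
t = (x̄ − μ₀)/(s/√n) = (1020 − 1110)/(219/√49) = -2.877
df = n − 1 = 48
Two-sided p-value ≈ 0.006
Since p ≈ 0.006 < α = 0.025, reject H0; the evidence is statistically significant.

-2.877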